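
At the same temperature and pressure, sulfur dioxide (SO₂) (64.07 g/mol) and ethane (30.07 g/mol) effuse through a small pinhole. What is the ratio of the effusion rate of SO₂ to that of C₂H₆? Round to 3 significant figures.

0.685

From Graham's law, rate_SO₂/rate_C₂H₆ = √(M_C₂H₆/M_SO₂) = √(30.07/64.07) = √0.4693 = 0.685.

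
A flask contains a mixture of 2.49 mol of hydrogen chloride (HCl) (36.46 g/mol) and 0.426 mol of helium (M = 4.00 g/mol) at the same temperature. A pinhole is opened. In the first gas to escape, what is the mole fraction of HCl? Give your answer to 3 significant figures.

0.659

Each component's effusion rate ∝ (its partial pressure)·(1/√M) ∝ n_i/√M_i.
x_HCl(eff) = (n_HCl/√M_HCl) / (n_HCl/√M_HCl + n_He/√M_He)
= (2.49/√36.46) / (2.49/√36.46 + 0.426/√4.00) = 0.4124/(0.4124 + 0.2130) = 0.659.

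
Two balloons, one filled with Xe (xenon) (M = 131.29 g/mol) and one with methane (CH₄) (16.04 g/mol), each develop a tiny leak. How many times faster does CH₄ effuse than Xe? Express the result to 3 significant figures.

2.86

Since effusion rate ∝ 1/√M, rate_CH₄/rate_Xe = √(M_Xe/M_CH₄) = √(131.29/16.04) = √8.185 = 2.86.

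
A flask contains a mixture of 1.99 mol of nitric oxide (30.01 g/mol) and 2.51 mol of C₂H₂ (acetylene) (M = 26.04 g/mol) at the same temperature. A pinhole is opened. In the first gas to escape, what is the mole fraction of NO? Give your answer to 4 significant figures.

Rate_i ∝ x_i/√M_i (Graham's law weighted by mole fraction), so the effusate composition follows n_i/√M_i.
x_NO(eff) = (n_NO/√M_NO) / (n_NO/√M_NO + n_C₂H₂/√M_C₂H₂)
= (1.99/√30.01) / (1.99/√30.01 + 2.51/√26.04) = 0.3633/(0.3633 + 0.4919) = 0.4248.

0.4248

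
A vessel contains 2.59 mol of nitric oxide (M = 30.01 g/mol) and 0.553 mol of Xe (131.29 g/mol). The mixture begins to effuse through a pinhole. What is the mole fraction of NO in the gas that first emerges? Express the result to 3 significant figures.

Rate_i ∝ x_i/√M_i (Graham's law weighted by mole fraction), so the effusate composition follows n_i/√M_i.
x_NO(eff) = (n_NO/√M_NO) / (n_NO/√M_NO + n_Xe/√M_Xe)
= (2.59/√30.01) / (2.59/√30.01 + 0.553/√131.29) = 0.4728/(0.4728 + 0.04826) = 0.907.

0.907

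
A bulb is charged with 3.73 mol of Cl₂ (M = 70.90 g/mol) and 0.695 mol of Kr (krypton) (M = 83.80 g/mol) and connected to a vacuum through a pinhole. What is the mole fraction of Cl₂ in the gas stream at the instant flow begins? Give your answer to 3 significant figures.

Effusion rate of each component ∝ n_i/√M_i (partial pressure × 1/√M).
Mole fraction of Cl₂ in the effusate = (n_Cl₂/√M_Cl₂) / (n_Cl₂/√M_Cl₂ + n_Kr/√M_Kr)
= (3.73/√70.90) / (3.73/√70.90 + 0.695/√83.80) = 0.4430/(0.4430 + 0.07592) = 0.854.

0.854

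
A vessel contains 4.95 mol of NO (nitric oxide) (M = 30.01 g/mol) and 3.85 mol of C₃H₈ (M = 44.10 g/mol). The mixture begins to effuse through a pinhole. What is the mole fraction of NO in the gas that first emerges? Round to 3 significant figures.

Rate_i ∝ x_i/√M_i (Graham's law weighted by mole fraction), so the effusate composition follows n_i/√M_i.
So x_NO in the escaping gas = (n_NO/√M_NO) / Σ(n_i/√M_i)
= (4.95/√30.01) / (4.95/√30.01 + 3.85/√44.10) = 0.9036/(0.9036 + 0.5798) = 0.609.

0.609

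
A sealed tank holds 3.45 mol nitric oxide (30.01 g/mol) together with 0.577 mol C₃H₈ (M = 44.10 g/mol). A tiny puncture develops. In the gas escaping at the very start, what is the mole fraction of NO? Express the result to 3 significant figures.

0.879

The effusion rate of species i is ∝ p_i/√M_i ∝ n_i/√M_i.
Mole fraction of NO in the effusate = (n_NO/√M_NO) / (n_NO/√M_NO + n_C₃H₈/√M_C₃H₈)
= (3.45/√30.01) / (3.45/√30.01 + 0.577/√44.10) = 0.6298/(0.6298 + 0.08689) = 0.879.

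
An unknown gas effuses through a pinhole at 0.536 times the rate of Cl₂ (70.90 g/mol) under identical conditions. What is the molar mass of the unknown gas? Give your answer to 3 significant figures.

Since effusion rate ∝ 1/√M, rate_X/rate_Cl₂ = √(M_Cl₂/M_X).
0.536 = √(70.90/M_X)
M_X = 70.90 / 0.536² = 70.90 / 0.2873 = 247 g/mol

247 g/mol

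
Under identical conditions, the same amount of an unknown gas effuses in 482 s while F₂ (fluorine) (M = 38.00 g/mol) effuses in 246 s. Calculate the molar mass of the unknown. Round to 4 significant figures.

145.9 g/mol

Since effusion rate ∝ 1/√M, t_X/t_F₂ = √(M_X/M_F₂).
482/246 = 1.959 = √(M_X/38.00)
M_X = 38.00 × 1.959² = 38.00 × 3.839 = 145.9 g/mol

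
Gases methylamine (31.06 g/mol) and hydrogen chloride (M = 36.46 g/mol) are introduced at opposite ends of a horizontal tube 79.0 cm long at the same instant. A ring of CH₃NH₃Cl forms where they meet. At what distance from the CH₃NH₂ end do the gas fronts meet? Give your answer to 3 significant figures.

Graham's law gives d_CH₃NH₂/d_HCl = rate_CH₃NH₂/rate_HCl = √(M_HCl/M_CH₃NH₂) = √(36.46/31.06) = 1.083.
With d_CH₃NH₂ + d_HCl = 79.0 cm, d_HCl = 79.0/(1 + 1.083) = 37.92 cm.
d_CH₃NH₂ = 79.0 − 37.92 = 41.1 cm.

41.1 cm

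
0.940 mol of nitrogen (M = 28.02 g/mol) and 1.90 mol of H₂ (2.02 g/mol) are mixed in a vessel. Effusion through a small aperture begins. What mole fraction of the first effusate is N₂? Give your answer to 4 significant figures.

Effusion rate of each component ∝ n_i/√M_i (partial pressure × 1/√M).
x_N₂(eff) = (n_N₂/√M_N₂) / (n_N₂/√M_N₂ + n_H₂/√M_H₂)
= (0.940/√28.02) / (0.940/√28.02 + 1.90/√2.02) = 0.1776/(0.1776 + 1.337) = 0.1173.

0.1173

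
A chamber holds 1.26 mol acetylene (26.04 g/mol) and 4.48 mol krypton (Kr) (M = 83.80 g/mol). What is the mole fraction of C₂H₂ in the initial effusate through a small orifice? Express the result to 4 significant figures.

Effusion rate of each component ∝ n_i/√M_i (partial pressure × 1/√M).
x_C₂H₂(eff) = (n_C₂H₂/√M_C₂H₂) / (n_C₂H₂/√M_C₂H₂ + n_Kr/√M_Kr)
= (1.26/√26.04) / (1.26/√26.04 + 4.48/√83.80) = 0.2469/(0.2469 + 0.4894) = 0.3353.

0.3353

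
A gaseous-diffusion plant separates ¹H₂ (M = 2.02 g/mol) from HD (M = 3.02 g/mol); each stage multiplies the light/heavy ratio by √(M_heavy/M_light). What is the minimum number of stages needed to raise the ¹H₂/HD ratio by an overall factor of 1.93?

4

Per stage α = (3.02/2.02)^(1/2) = 1.49505^0.5, giving ln α = 0.2011.
Need α^N ≥ 1.93 ⇒ N ≥ ln(1.93) / ln α = 0.6575 / 0.2011 = 3.27.
So at least 4 stages are needed.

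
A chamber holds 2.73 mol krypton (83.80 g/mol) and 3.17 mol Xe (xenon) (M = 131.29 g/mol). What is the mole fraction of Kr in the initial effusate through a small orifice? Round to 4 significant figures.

Rate_i ∝ x_i/√M_i (Graham's law weighted by mole fraction), so the effusate composition follows n_i/√M_i.
So x_Kr in the escaping gas = (n_Kr/√M_Kr) / Σ(n_i/√M_i)
= (2.73/√83.80) / (2.73/√83.80 + 3.17/√131.29) = 0.2982/(0.2982 + 0.2767) = 0.5188.

0.5188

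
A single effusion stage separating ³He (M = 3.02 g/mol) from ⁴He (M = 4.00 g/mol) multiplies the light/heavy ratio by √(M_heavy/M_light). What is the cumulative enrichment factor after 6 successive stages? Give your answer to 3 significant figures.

After 6 stages the ratio has grown by (√(4.00/3.02))^6 = (4.00/3.02)^(6/2).
= 1.32450^3 = 2.32.

2.32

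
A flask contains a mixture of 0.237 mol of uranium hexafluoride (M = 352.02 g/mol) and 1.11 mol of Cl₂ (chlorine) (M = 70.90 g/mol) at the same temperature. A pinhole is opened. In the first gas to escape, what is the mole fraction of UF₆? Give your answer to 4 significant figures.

The effusion rate of species i is ∝ p_i/√M_i ∝ n_i/√M_i.
Mole fraction of UF₆ in the effusate = (n_UF₆/√M_UF₆) / (n_UF₆/√M_UF₆ + n_Cl₂/√M_Cl₂)
= (0.237/√352.02) / (0.237/√352.02 + 1.11/√70.90) = 0.01263/(0.01263 + 0.1318) = 0.08744.

0.08744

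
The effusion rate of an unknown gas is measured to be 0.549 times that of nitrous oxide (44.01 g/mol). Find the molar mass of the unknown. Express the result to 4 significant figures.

146.0 g/mol

Since effusion rate ∝ 1/√M, rate_X/rate_N₂O = √(M_N₂O/M_X).
0.549 = √(44.01/M_X)
M_X = 44.01 / 0.549² = 44.01 / 0.3014 = 146.0 g/mol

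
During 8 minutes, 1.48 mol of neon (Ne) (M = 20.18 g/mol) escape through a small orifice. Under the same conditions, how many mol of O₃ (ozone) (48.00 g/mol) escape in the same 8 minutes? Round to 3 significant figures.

0.960 mol

Since effusion rate ∝ 1/√M, rate_O₃/rate_Ne = √(M_Ne/M_O₃) = √(20.18/48.00) = √0.4204 = 0.6484.
So the amount for O₃ is 1.48 × 0.6484 = 0.960 mol.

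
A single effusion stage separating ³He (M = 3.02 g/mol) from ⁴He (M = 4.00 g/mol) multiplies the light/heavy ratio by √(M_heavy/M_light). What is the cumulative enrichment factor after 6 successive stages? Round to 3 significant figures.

2.32

After 6 stages the ratio has grown by (√(4.00/3.02))^6 = (4.00/3.02)^(6/2).
= 1.32450^3 = 2.32.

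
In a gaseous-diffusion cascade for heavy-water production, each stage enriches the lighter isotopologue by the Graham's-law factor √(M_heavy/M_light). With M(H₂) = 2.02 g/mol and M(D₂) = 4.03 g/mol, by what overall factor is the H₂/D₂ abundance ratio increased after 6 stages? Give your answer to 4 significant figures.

7.941

Each stage multiplies the ratio by α = √(4.03/2.02), so after 6 stages the overall factor is α^6 = (4.03/2.02)^(6/2).
= 1.99505^3 = 7.941.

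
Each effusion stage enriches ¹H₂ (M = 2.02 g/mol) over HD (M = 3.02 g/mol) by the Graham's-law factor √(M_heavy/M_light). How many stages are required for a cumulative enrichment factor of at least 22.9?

With α = √(3.02/2.02) per stage, ln α = ½ ln(1.49505) = 0.2011.
Need α^N ≥ 22.9 ⇒ N ≥ ln(22.9) / ln α = 3.131 / 0.2011 = 15.57.
Rounding up, N = 16 stages.

16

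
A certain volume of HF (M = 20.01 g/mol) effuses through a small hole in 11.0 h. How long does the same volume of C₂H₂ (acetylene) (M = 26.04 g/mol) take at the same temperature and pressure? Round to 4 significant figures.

Graham's law gives t_C₂H₂/t_HF = √(M_C₂H₂/M_HF) = √(26.04/20.01) = √1.301 = 1.141.
So the time for C₂H₂ is 11.0 × 1.141 = 12.55 h.

12.55 h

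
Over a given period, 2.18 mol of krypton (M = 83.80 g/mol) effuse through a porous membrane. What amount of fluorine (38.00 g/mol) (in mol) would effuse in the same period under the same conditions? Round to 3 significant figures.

Graham's law gives rate_F₂/rate_Kr = √(M_Kr/M_F₂) = √(83.80/38.00) = √2.205 = 1.485.
So the amount for F₂ is 2.18 × 1.485 = 3.24 mol.

3.24 mol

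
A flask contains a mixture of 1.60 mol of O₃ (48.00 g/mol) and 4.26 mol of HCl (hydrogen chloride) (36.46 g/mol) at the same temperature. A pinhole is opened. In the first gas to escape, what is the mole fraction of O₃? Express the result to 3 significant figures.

Effusion rate of each component ∝ n_i/√M_i (partial pressure × 1/√M).
So x_O₃ in the escaping gas = (n_O₃/√M_O₃) / Σ(n_i/√M_i)
= (1.60/√48.00) / (1.60/√48.00 + 4.26/√36.46) = 0.2309/(0.2309 + 0.7055) = 0.247.

0.247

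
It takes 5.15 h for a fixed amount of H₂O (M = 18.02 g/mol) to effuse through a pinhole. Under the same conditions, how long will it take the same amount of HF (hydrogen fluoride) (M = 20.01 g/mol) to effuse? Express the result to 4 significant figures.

Since effusion rate ∝ 1/√M, t_HF/t_H₂O = √(M_HF/M_H₂O) = √(20.01/18.02) = √1.110 = 1.054.
So the time for HF is 5.15 × 1.054 = 5.427 h.

5.427 h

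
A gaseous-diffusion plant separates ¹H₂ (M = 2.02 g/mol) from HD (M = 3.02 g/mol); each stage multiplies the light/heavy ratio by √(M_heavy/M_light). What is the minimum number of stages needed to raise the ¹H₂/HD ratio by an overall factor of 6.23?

Single-stage factor α = √(3.02/2.02), so ln α = ½ ln(1.49505) = 0.2011.
Need α^N ≥ 6.23 ⇒ N ≥ ln(6.23) / ln α = 1.829 / 0.2011 = 9.10.
So at least 10 stages are needed.

10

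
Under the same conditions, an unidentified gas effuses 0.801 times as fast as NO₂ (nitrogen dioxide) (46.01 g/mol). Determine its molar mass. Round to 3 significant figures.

Since effusion rate ∝ 1/√M, rate_X/rate_NO₂ = √(M_NO₂/M_X).
0.801 = √(46.01/M_X)
M_X = 46.01 / 0.801² = 46.01 / 0.6416 = 71.7 g/mol

71.7 g/mol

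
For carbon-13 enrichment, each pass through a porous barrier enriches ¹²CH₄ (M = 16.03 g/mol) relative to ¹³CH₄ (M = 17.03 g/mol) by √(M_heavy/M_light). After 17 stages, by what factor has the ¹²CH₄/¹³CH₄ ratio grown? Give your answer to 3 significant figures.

1.67

Overall factor = α^17 with α = √(17.03/16.03), i.e. (17.03/16.03)^(17/2).
= 1.06238^(17/2) = 1.67.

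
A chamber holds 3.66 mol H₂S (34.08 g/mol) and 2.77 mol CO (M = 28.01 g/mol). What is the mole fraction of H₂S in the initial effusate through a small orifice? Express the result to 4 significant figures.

Effusion rate of each component ∝ n_i/√M_i (partial pressure × 1/√M).
Mole fraction of H₂S in the effusate = (n_H₂S/√M_H₂S) / (n_H₂S/√M_H₂S + n_CO/√M_CO)
= (3.66/√34.08) / (3.66/√34.08 + 2.77/√28.01) = 0.6269/(0.6269 + 0.5234) = 0.5450.

0.5450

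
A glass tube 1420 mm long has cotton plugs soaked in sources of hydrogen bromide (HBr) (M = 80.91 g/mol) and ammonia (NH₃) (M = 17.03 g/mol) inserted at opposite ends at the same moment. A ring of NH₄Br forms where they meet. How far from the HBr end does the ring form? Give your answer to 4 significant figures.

446.6 mm

The fronts meet when d_HBr + d_NH₃ = L with d_HBr/d_NH₃ = √(M_NH₃/M_HBr) (Graham's law). Here √(M_NH₃/M_HBr) = √(17.03/80.91) = 0.4588.
With d_HBr + d_NH₃ = 1420 mm, d_NH₃ = 1420/(1 + 0.4588) = 973.4 mm.
d_HBr = 1420 − 973.4 = 446.6 mm.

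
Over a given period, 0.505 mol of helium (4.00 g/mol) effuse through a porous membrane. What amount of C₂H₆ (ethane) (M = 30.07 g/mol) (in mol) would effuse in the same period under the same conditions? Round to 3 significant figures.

From Graham's law, rate_C₂H₆/rate_He = √(M_He/M_C₂H₆) = √(4.00/30.07) = √0.1330 = 0.3647.
So the amount for C₂H₆ is 0.505 × 0.3647 = 0.184 mol.

0.184 mol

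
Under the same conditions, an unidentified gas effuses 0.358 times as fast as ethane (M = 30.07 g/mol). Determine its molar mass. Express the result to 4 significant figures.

Using Graham's law: rate_X/rate_C₂H₆ = √(M_C₂H₆/M_X).
0.358 = √(30.07/M_X)
M_X = 30.07 / 0.358² = 30.07 / 0.1282 = 234.6 g/mol

234.6 g/mol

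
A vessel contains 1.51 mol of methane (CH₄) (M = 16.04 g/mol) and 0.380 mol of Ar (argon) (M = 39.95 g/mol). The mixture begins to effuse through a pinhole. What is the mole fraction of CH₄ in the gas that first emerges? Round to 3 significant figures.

Effusion rate of each component ∝ n_i/√M_i (partial pressure × 1/√M).
Mole fraction of CH₄ in the effusate = (n_CH₄/√M_CH₄) / (n_CH₄/√M_CH₄ + n_Ar/√M_Ar)
= (1.51/√16.04) / (1.51/√16.04 + 0.380/√39.95) = 0.3770/(0.3770 + 0.06012) = 0.862.

0.862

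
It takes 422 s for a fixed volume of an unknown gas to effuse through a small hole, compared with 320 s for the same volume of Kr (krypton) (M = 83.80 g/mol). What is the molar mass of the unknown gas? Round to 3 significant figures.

146 g/mol

Since effusion rate ∝ 1/√M, t_X/t_Kr = √(M_X/M_Kr).
422/320 = 1.319 = √(M_X/83.80)
M_X = 83.80 × 1.319² = 83.80 × 1.739 = 146 g/mol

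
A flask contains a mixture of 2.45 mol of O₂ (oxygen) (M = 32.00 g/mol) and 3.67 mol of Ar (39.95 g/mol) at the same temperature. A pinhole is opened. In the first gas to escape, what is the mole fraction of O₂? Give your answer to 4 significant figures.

Effusion rate of each component ∝ n_i/√M_i (partial pressure × 1/√M).
x_O₂(eff) = (n_O₂/√M_O₂) / (n_O₂/√M_O₂ + n_Ar/√M_Ar)
= (2.45/√32.00) / (2.45/√32.00 + 3.67/√39.95) = 0.4331/(0.4331 + 0.5806) = 0.4272.

0.4272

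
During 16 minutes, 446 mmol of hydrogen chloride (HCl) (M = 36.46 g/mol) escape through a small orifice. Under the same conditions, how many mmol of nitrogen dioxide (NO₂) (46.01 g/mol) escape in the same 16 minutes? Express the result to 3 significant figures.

By Graham's law, rate_NO₂/rate_HCl = √(M_HCl/M_NO₂) = √(36.46/46.01) = √0.7924 = 0.8902.
So the amount for NO₂ is 446 × 0.8902 = 397 mmol.

397 mmol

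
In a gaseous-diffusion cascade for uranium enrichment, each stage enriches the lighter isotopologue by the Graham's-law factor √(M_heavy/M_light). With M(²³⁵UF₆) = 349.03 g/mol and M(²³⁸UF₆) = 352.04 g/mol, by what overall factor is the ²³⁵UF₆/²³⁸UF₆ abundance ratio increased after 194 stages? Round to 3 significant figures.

Overall factor = α^194 with α = √(352.04/349.03), i.e. (352.04/349.03)^(194/2).
= 1.00862^97 = 2.30.

2.30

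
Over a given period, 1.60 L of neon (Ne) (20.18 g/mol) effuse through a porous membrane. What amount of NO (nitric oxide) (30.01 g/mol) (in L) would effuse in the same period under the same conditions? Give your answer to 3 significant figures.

Using Graham's law: rate_NO/rate_Ne = √(M_Ne/M_NO) = √(20.18/30.01) = √0.6724 = 0.8200.
So the volume for NO is 1.60 × 0.8200 = 1.31 L.

1.31 L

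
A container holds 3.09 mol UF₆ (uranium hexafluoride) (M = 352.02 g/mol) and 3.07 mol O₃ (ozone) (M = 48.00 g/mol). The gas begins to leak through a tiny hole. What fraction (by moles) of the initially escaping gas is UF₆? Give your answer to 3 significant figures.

0.271

Each component's effusion rate ∝ (its partial pressure)·(1/√M) ∝ n_i/√M_i.
So x_UF₆ in the escaping gas = (n_UF₆/√M_UF₆) / Σ(n_i/√M_i)
= (3.09/√352.02) / (3.09/√352.02 + 3.07/√48.00) = 0.1647/(0.1647 + 0.4431) = 0.271.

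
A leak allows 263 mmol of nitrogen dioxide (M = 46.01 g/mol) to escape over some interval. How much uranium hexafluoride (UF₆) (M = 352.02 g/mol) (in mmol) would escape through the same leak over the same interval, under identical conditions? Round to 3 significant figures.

Using Graham's law: rate_UF₆/rate_NO₂ = √(M_NO₂/M_UF₆) = √(46.01/352.02) = √0.1307 = 0.3615.
So the amount for UF₆ is 263 × 0.3615 = 95.1 mmol.

95.1 mmol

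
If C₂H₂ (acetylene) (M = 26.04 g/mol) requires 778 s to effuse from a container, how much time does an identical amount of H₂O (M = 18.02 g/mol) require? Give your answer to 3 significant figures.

647 s

Graham's law gives t_H₂O/t_C₂H₂ = √(M_H₂O/M_C₂H₂) = √(18.02/26.04) = √0.6920 = 0.8319.
So the time for H₂O is 778 × 0.8319 = 647 s.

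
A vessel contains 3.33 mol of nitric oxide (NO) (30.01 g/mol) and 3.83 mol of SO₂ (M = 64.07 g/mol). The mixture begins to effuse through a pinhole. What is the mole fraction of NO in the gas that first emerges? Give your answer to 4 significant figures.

Each component's effusion rate ∝ (its partial pressure)·(1/√M) ∝ n_i/√M_i.
x_NO(eff) = (n_NO/√M_NO) / (n_NO/√M_NO + n_SO₂/√M_SO₂)
= (3.33/√30.01) / (3.33/√30.01 + 3.83/√64.07) = 0.6079/(0.6079 + 0.4785) = 0.5595.

0.5595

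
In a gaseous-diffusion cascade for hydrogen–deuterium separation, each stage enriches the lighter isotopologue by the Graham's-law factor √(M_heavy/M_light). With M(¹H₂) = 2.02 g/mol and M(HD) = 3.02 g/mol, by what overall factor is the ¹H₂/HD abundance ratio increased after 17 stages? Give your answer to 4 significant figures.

Overall factor = α^17 with α = √(3.02/2.02), i.e. (3.02/2.02)^(17/2).
= 1.49505^(17/2) = 30.52.

30.52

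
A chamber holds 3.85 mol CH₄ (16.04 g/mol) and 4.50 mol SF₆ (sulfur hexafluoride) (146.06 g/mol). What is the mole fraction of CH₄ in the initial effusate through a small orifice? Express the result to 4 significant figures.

Rate_i ∝ x_i/√M_i (Graham's law weighted by mole fraction), so the effusate composition follows n_i/√M_i.
So x_CH₄ in the escaping gas = (n_CH₄/√M_CH₄) / Σ(n_i/√M_i)
= (3.85/√16.04) / (3.85/√16.04 + 4.50/√146.06) = 0.9613/(0.9613 + 0.3723) = 0.7208.

0.7208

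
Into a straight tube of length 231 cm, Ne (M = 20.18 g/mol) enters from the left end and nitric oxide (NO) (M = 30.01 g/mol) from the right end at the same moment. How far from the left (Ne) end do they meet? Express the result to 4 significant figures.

In equal time, each gas travels a distance ∝ its rate ∝ 1/√M, so d_Ne/d_NO = √(M_NO/M_Ne) = √(30.01/20.18) = 1.219.
With d_Ne + d_NO = 231 cm, d_NO = 231/(1 + 1.219) = 104.1 cm.
d_Ne = 231 − 104.1 = 126.9 cm.

126.9 cm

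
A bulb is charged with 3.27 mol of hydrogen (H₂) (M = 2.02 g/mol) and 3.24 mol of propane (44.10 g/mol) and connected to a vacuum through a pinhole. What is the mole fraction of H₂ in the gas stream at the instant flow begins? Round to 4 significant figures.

0.8250

Rate_i ∝ x_i/√M_i (Graham's law weighted by mole fraction), so the effusate composition follows n_i/√M_i.
So x_H₂ in the escaping gas = (n_H₂/√M_H₂) / Σ(n_i/√M_i)
= (3.27/√2.02) / (3.27/√2.02 + 3.24/√44.10) = 2.301/(2.301 + 0.4879) = 0.8250.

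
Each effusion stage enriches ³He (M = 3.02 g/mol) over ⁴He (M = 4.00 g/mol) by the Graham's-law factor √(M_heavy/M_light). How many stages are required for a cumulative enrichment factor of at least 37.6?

With α = √(4.00/3.02) per stage, ln α = ½ ln(1.32450) = 0.1405.
Need α^N ≥ 37.6 ⇒ N ≥ ln(37.6) / ln α = 3.627 / 0.1405 = 25.81.
Rounding up, N = 26 stages.

26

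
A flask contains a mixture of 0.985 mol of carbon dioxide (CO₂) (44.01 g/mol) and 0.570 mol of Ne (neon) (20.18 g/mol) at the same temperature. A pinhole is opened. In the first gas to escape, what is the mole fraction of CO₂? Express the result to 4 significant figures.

Each component's effusion rate ∝ (its partial pressure)·(1/√M) ∝ n_i/√M_i.
Mole fraction of CO₂ in the effusate = (n_CO₂/√M_CO₂) / (n_CO₂/√M_CO₂ + n_Ne/√M_Ne)
= (0.985/√44.01) / (0.985/√44.01 + 0.570/√20.18) = 0.1485/(0.1485 + 0.1269) = 0.5392.

0.5392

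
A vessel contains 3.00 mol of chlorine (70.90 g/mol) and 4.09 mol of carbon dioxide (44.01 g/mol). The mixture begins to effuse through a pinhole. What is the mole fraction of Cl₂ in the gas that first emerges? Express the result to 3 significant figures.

Each component's effusion rate ∝ (its partial pressure)·(1/√M) ∝ n_i/√M_i.
So x_Cl₂ in the escaping gas = (n_Cl₂/√M_Cl₂) / Σ(n_i/√M_i)
= (3.00/√70.90) / (3.00/√70.90 + 4.09/√44.01) = 0.3563/(0.3563 + 0.6165) = 0.366.

0.366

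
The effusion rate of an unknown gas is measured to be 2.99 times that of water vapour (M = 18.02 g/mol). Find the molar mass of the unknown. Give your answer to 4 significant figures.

2.016 g/mol

Graham's law gives rate_X/rate_H₂O = √(M_H₂O/M_X).
2.99 = √(18.02/M_X)
M_X = 18.02 / 2.99² = 18.02 / 8.940 = 2.016 g/mol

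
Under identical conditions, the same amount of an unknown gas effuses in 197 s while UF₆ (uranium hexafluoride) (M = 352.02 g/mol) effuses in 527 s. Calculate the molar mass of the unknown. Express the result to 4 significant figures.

49.19 g/mol

By Graham's law, t_X/t_UF₆ = √(M_X/M_UF₆).
197/527 = 0.3738 = √(M_X/352.02)
M_X = 352.02 × 0.3738² = 352.02 × 0.1397 = 49.19 g/mol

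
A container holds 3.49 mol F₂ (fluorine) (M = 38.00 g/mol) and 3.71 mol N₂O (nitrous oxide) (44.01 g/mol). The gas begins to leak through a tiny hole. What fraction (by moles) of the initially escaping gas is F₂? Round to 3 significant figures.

0.503

The effusion rate of species i is ∝ p_i/√M_i ∝ n_i/√M_i.
x_F₂(eff) = (n_F₂/√M_F₂) / (n_F₂/√M_F₂ + n_N₂O/√M_N₂O)
= (3.49/√38.00) / (3.49/√38.00 + 3.71/√44.01) = 0.5662/(0.5662 + 0.5592) = 0.503.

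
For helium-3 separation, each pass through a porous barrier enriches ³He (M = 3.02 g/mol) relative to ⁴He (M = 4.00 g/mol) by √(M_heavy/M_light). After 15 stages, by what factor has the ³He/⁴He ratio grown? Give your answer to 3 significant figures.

8.23

After 15 stages the ratio has grown by (√(4.00/3.02))^15 = (4.00/3.02)^(15/2).
= 1.32450^(15/2) = 8.23.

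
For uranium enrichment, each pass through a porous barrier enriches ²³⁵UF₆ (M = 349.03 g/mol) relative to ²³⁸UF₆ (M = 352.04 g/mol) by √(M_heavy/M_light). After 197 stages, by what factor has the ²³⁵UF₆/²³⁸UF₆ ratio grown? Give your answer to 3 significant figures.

2.33

The single-stage factor is √(M_heavy/M_light), so 197 stages give [√(352.04/349.03)]^197 = (352.04/349.03)^(197/2).
= 1.00862^(197/2) = 2.33.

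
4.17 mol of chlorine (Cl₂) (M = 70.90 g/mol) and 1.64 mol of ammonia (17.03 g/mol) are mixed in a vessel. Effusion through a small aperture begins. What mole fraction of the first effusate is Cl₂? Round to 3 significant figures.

0.555

Rate_i ∝ x_i/√M_i (Graham's law weighted by mole fraction), so the effusate composition follows n_i/√M_i.
Mole fraction of Cl₂ in the effusate = (n_Cl₂/√M_Cl₂) / (n_Cl₂/√M_Cl₂ + n_NH₃/√M_NH₃)
= (4.17/√70.90) / (4.17/√70.90 + 1.64/√17.03) = 0.4952/(0.4952 + 0.3974) = 0.555.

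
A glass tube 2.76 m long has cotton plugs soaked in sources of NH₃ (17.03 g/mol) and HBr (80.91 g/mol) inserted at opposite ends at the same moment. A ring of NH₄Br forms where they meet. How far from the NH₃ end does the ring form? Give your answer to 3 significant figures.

1.89 m

The fronts meet when d_NH₃ + d_HBr = L with d_NH₃/d_HBr = √(M_HBr/M_NH₃) (Graham's law). Here √(M_HBr/M_NH₃) = √(80.91/17.03) = 2.180.
With d_NH₃ + d_HBr = 2.76 m, d_HBr = 2.76/(1 + 2.180) = 0.8680 m.
d_NH₃ = 2.76 − 0.8680 = 1.89 m.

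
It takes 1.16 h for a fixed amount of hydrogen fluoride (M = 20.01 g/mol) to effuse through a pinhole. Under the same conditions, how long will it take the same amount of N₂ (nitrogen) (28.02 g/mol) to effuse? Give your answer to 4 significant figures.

From Graham's law, t_N₂/t_HF = √(M_N₂/M_HF) = √(28.02/20.01) = √1.400 = 1.183.
So the time for N₂ is 1.16 × 1.183 = 1.373 h.

1.373 h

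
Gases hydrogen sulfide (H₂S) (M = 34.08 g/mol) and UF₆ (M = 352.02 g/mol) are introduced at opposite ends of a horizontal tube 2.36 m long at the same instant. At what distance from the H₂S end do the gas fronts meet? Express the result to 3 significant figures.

1.80 m

The fronts meet when d_H₂S + d_UF₆ = L with d_H₂S/d_UF₆ = √(M_UF₆/M_H₂S) (Graham's law). Here √(M_UF₆/M_H₂S) = √(352.02/34.08) = 3.214.
With d_H₂S + d_UF₆ = 2.36 m, d_UF₆ = 2.36/(1 + 3.214) = 0.5600 m.
d_H₂S = 2.36 − 0.5600 = 1.80 m.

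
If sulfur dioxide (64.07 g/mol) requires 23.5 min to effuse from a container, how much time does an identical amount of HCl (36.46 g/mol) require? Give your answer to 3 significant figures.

Graham's law gives t_HCl/t_SO₂ = √(M_HCl/M_SO₂) = √(36.46/64.07) = √0.5691 = 0.7544.
So the time for HCl is 23.5 × 0.7544 = 17.7 min.

17.7 min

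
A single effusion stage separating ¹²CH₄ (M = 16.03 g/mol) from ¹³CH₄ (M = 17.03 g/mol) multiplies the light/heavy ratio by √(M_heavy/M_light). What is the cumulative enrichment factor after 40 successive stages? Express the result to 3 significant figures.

3.35

The single-stage factor is √(M_heavy/M_light), so 40 stages give [√(17.03/16.03)]^40 = (17.03/16.03)^(40/2).
= 1.06238^20 = 3.35.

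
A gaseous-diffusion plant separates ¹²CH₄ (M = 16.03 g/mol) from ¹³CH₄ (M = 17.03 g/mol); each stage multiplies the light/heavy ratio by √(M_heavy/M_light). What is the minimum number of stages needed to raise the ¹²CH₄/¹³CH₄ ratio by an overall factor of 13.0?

85

Single-stage factor α = √(17.03/16.03), so ln α = ½ ln(1.06238) = 0.03026.
Need α^N ≥ 13.0 ⇒ N ≥ ln(13.0) / ln α = 2.565 / 0.03026 = 84.77.
Rounding up, N = 85 stages.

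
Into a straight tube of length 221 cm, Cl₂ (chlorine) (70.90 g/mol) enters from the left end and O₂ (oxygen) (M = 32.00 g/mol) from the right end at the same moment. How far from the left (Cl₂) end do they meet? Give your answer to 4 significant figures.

88.81 cm

The fronts meet when d_Cl₂ + d_O₂ = L with d_Cl₂/d_O₂ = √(M_O₂/M_Cl₂) (Graham's law). Here √(M_O₂/M_Cl₂) = √(32.00/70.90) = 0.6718.
With d_Cl₂ + d_O₂ = 221 cm, d_O₂ = 221/(1 + 0.6718) = 132.2 cm.
d_Cl₂ = 221 − 132.2 = 88.81 cm.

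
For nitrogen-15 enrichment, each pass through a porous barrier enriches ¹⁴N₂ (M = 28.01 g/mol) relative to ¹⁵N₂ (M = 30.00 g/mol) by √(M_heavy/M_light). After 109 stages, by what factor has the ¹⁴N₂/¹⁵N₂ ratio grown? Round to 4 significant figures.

After 109 stages the ratio has grown by (√(30.00/28.01))^109 = (30.00/28.01)^(109/2).
= 1.07105^(109/2) = 42.13.

42.13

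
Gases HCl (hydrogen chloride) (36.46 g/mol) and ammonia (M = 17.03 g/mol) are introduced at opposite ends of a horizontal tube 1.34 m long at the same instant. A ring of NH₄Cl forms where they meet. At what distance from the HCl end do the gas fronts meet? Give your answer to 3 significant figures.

The fronts meet when d_HCl + d_NH₃ = L with d_HCl/d_NH₃ = √(M_NH₃/M_HCl) (Graham's law). Here √(M_NH₃/M_HCl) = √(17.03/36.46) = 0.6834.
With d_HCl + d_NH₃ = 1.34 m, d_NH₃ = 1.34/(1 + 0.6834) = 0.7960 m.
d_HCl = 1.34 − 0.7960 = 0.544 m.

0.544 m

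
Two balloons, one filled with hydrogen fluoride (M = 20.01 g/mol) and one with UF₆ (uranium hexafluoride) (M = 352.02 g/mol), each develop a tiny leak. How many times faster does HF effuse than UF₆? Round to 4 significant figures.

Since effusion rate ∝ 1/√M, rate_HF/rate_UF₆ = √(M_UF₆/M_HF) = √(352.02/20.01) = √17.59 = 4.194.

4.194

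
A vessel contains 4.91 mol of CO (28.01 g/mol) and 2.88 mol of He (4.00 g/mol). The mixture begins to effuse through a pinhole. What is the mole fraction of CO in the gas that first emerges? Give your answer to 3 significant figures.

0.392

The effusion rate of species i is ∝ p_i/√M_i ∝ n_i/√M_i.
x_CO(eff) = (n_CO/√M_CO) / (n_CO/√M_CO + n_He/√M_He)
= (4.91/√28.01) / (4.91/√28.01 + 2.88/√4.00) = 0.9277/(0.9277 + 1.440) = 0.392.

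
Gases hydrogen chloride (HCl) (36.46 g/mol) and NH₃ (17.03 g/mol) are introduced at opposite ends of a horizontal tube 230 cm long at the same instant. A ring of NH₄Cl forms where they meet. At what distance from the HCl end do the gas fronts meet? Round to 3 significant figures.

93.4 cm

Distances travelled in equal time are proportional to diffusion rates, so d_HCl/d_NH₃ = √(M_NH₃/M_HCl) = √(17.03/36.46) = 0.6834.
With d_HCl + d_NH₃ = 230 cm, d_NH₃ = 230/(1 + 0.6834) = 136.6 cm.
d_HCl = 230 − 136.6 = 93.4 cm.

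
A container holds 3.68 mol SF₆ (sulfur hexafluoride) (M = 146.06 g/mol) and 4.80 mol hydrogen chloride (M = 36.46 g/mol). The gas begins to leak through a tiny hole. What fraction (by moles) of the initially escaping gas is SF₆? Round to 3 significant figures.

0.277

Each component's effusion rate ∝ (its partial pressure)·(1/√M) ∝ n_i/√M_i.
Mole fraction of SF₆ in the effusate = (n_SF₆/√M_SF₆) / (n_SF₆/√M_SF₆ + n_HCl/√M_HCl)
= (3.68/√146.06) / (3.68/√146.06 + 4.80/√36.46) = 0.3045/(0.3045 + 0.7949) = 0.277.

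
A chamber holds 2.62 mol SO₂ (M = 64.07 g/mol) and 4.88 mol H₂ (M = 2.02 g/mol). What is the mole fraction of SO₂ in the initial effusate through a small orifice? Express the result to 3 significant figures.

0.0870

Effusion rate of each component ∝ n_i/√M_i (partial pressure × 1/√M).
x_SO₂(eff) = (n_SO₂/√M_SO₂) / (n_SO₂/√M_SO₂ + n_H₂/√M_H₂)
= (2.62/√64.07) / (2.62/√64.07 + 4.88/√2.02) = 0.3273/(0.3273 + 3.434) = 0.0870.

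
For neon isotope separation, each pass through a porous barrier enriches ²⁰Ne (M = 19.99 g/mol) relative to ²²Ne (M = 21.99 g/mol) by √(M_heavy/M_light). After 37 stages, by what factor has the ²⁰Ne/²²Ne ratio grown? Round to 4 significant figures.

Overall factor = α^37 with α = √(21.99/19.99), i.e. (21.99/19.99)^(37/2).
= 1.10005^(37/2) = 5.836.

5.836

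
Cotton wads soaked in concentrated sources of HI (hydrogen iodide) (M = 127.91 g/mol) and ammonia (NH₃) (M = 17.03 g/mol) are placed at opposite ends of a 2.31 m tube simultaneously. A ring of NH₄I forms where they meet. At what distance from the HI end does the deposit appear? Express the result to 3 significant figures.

0.618 m

The fronts meet when d_HI + d_NH₃ = L with d_HI/d_NH₃ = √(M_NH₃/M_HI) (Graham's law). Here √(M_NH₃/M_HI) = √(17.03/127.91) = 0.3649.
With d_HI + d_NH₃ = 2.31 m, d_NH₃ = 2.31/(1 + 0.3649) = 1.692 m.
d_HI = 2.31 − 1.692 = 0.618 m.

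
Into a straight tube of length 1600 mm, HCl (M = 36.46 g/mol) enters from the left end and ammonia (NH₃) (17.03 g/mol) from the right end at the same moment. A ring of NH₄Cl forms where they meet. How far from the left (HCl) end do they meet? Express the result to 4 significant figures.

649.6 mm

In equal time, each gas travels a distance ∝ its rate ∝ 1/√M, so d_HCl/d_NH₃ = √(M_NH₃/M_HCl) = √(17.03/36.46) = 0.6834.
With d_HCl + d_NH₃ = 1600 mm, d_NH₃ = 1600/(1 + 0.6834) = 950.4 mm.
d_HCl = 1600 − 950.4 = 649.6 mm.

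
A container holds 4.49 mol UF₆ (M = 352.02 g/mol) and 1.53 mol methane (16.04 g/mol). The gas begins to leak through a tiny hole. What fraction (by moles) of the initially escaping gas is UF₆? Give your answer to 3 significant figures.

0.385

Effusion rate of each component ∝ n_i/√M_i (partial pressure × 1/√M).
Mole fraction of UF₆ in the effusate = (n_UF₆/√M_UF₆) / (n_UF₆/√M_UF₆ + n_CH₄/√M_CH₄)
= (4.49/√352.02) / (4.49/√352.02 + 1.53/√16.04) = 0.2393/(0.2393 + 0.3820) = 0.385.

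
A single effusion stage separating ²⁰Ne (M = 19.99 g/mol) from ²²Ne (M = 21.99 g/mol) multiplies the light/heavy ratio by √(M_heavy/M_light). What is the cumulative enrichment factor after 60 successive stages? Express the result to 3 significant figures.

Overall factor = α^60 with α = √(21.99/19.99), i.e. (21.99/19.99)^(60/2).
= 1.10005^30 = 17.5.

17.5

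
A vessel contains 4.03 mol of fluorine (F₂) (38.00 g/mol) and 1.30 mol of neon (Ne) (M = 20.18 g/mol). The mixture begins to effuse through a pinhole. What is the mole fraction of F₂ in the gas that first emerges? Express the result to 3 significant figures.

Each component's effusion rate ∝ (its partial pressure)·(1/√M) ∝ n_i/√M_i.
x_F₂(eff) = (n_F₂/√M_F₂) / (n_F₂/√M_F₂ + n_Ne/√M_Ne)
= (4.03/√38.00) / (4.03/√38.00 + 1.30/√20.18) = 0.6538/(0.6538 + 0.2894) = 0.693.

0.693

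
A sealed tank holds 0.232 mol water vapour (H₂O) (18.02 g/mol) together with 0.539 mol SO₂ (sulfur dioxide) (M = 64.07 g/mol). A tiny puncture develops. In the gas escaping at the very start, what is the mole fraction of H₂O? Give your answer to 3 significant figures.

0.448

Effusion rate of each component ∝ n_i/√M_i (partial pressure × 1/√M).
x_H₂O(eff) = (n_H₂O/√M_H₂O) / (n_H₂O/√M_H₂O + n_SO₂/√M_SO₂)
= (0.232/√18.02) / (0.232/√18.02 + 0.539/√64.07) = 0.05465/(0.05465 + 0.06734) = 0.448.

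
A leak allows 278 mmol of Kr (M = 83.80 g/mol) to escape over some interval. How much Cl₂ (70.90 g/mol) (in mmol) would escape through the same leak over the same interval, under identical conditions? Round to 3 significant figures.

Since effusion rate ∝ 1/√M, rate_Cl₂/rate_Kr = √(M_Kr/M_Cl₂) = √(83.80/70.90) = √1.182 = 1.087.
So the amount for Cl₂ is 278 × 1.087 = 302 mmol.

302 mmol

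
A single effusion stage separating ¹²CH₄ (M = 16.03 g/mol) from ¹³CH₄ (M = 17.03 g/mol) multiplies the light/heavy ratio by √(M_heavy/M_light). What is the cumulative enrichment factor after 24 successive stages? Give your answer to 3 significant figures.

2.07

Overall factor = α^24 with α = √(17.03/16.03), i.e. (17.03/16.03)^(24/2).
= 1.06238^12 = 2.07.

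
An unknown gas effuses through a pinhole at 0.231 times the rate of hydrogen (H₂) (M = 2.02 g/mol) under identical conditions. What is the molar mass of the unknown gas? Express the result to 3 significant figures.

37.9 g/mol

Since effusion rate ∝ 1/√M, rate_X/rate_H₂ = √(M_H₂/M_X).
0.231 = √(2.02/M_X)
M_X = 2.02 / 0.231² = 2.02 / 0.05336 = 37.9 g/mol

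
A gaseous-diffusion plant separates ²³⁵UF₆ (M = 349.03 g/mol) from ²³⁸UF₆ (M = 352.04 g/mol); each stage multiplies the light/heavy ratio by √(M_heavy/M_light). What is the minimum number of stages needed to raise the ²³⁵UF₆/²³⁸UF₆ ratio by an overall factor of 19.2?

Single-stage factor α = √(352.04/349.03), so ln α = ½ ln(1.00862) = 0.004293.
Need α^N ≥ 19.2 ⇒ N ≥ ln(19.2) / ln α = 2.955 / 0.004293 = 688.23.
Minimum whole number of stages: N = 689.

689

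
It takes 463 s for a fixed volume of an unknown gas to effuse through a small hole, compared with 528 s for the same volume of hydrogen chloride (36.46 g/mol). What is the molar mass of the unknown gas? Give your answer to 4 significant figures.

28.04 g/mol

By Graham's law, t_X/t_HCl = √(M_X/M_HCl).
463/528 = 0.8769 = √(M_X/36.46)
M_X = 36.46 × 0.8769² = 36.46 × 0.7689 = 28.04 g/mol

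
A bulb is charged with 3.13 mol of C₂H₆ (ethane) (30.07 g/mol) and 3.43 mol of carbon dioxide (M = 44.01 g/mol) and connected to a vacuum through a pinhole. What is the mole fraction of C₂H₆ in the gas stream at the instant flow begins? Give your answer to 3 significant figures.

Effusion rate of each component ∝ n_i/√M_i (partial pressure × 1/√M).
So x_C₂H₆ in the escaping gas = (n_C₂H₆/√M_C₂H₆) / Σ(n_i/√M_i)
= (3.13/√30.07) / (3.13/√30.07 + 3.43/√44.01) = 0.5708/(0.5708 + 0.5170) = 0.525.

0.525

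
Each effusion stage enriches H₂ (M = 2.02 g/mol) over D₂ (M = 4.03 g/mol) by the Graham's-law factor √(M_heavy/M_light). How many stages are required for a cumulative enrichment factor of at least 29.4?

With α = √(4.03/2.02) per stage, ln α = ½ ln(1.99505) = 0.3453.
Need α^N ≥ 29.4 ⇒ N ≥ ln(29.4) / ln α = 3.381 / 0.3453 = 9.79.
Minimum whole number of stages: N = 10.

10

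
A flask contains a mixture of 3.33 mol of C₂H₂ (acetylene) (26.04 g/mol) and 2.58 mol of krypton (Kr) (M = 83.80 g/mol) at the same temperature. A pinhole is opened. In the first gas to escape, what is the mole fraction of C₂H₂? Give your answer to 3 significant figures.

0.698

Rate_i ∝ x_i/√M_i (Graham's law weighted by mole fraction), so the effusate composition follows n_i/√M_i.
Mole fraction of C₂H₂ in the effusate = (n_C₂H₂/√M_C₂H₂) / (n_C₂H₂/√M_C₂H₂ + n_Kr/√M_Kr)
= (3.33/√26.04) / (3.33/√26.04 + 2.58/√83.80) = 0.6526/(0.6526 + 0.2818) = 0.698.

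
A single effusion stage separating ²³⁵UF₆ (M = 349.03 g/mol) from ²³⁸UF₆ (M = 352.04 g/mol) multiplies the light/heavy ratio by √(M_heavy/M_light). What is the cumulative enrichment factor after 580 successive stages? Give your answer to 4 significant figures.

12.06

Each stage multiplies the ratio by α = √(352.04/349.03), so after 580 stages the overall factor is α^580 = (352.04/349.03)^(580/2).
= 1.00862^290 = 12.06.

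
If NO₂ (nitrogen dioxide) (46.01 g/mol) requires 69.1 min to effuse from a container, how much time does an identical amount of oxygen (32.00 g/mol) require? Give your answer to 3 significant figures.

By Graham's law, t_O₂/t_NO₂ = √(M_O₂/M_NO₂) = √(32.00/46.01) = √0.6955 = 0.8340.
So the time for O₂ is 69.1 × 0.8340 = 57.6 min.

57.6 min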